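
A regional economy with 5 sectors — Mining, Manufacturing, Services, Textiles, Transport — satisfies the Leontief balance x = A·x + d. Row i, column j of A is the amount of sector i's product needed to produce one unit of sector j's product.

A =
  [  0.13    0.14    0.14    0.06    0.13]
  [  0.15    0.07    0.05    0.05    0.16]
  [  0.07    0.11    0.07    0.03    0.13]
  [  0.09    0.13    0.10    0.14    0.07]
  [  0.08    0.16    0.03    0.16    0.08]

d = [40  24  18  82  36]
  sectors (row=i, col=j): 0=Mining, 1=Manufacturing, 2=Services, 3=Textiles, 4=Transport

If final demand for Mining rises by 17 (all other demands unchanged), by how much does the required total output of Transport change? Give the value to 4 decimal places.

3.3133

Form M = I − A:
  [  0.87   -0.14   -0.14   -0.06   -0.13]
  [ -0.15    0.93   -0.05   -0.05   -0.16]
  [ -0.07   -0.11    0.93   -0.03   -0.13]
  [ -0.09   -0.13   -0.10    0.86   -0.07]
  [ -0.08   -0.16   -0.03   -0.16    0.92]
Leontief inverse L = M⁻¹:
  [  1.2595    0.2868    0.2314    0.1634    0.2730]
  [  0.2562    1.1958    0.1270    0.1426    0.2730]
  [  0.1590    0.2112    1.1291    0.1049    0.2267]
  [  0.2049    0.2585    0.1837    1.2346    0.1938]
  [  0.1949    0.2847    0.1110    0.2571    1.1993]
Total output x = L · d:
  x_0 = 1.2595·40 + 0.2868·24 + 0.2314·18 + 0.1634·82 + 0.2730·36 = 84.6535
  x_1 = 0.2562·40 + 1.1958·24 + 0.1270·18 + 0.1426·82 + 0.2730·36 = 62.7546
  x_2 = 0.1590·40 + 0.2112·24 + 1.1291·18 + 0.1049·82 + 0.2267·36 = 48.5178
  x_3 = 0.2049·40 + 0.2585·24 + 0.1837·18 + 1.2346·82 + 0.1938·36 = 125.9195
  x_4 = 0.1949·40 + 0.2847·24 + 0.1110·18 + 0.2571·82 + 1.1993·36 = 80.8866
Δx_4 = L[4,0] · Δd_0 = 0.1949 · 17 = 3.3133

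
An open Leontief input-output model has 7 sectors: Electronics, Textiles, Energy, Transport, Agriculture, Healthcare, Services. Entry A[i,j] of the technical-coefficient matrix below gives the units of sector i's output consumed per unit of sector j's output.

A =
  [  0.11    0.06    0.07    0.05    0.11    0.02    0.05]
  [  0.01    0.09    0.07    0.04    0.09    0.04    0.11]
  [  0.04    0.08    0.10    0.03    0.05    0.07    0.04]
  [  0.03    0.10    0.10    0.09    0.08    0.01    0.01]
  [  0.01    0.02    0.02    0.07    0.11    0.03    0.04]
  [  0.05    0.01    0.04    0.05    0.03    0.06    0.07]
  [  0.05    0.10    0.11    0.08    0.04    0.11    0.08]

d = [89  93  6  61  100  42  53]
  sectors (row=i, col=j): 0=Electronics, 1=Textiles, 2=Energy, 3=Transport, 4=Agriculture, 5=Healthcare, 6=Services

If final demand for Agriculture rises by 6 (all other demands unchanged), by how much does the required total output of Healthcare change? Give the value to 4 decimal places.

Form M = I − A:
  [  0.89   -0.06   -0.07   -0.05   -0.11   -0.02   -0.05]
  [ -0.01    0.91   -0.07   -0.04   -0.09   -0.04   -0.11]
  [ -0.04   -0.08    0.90   -0.03   -0.05   -0.07   -0.04]
  [ -0.03   -0.10   -0.10    0.91   -0.08   -0.01   -0.01]
  [ -0.01   -0.02   -0.02   -0.07    0.89   -0.03   -0.04]
  [ -0.05   -0.01   -0.04   -0.05   -0.03    0.94   -0.07]
  [ -0.05   -0.10   -0.11   -0.08   -0.04   -0.11    0.92]
Leontief inverse L = M⁻¹:
  [  1.1442    0.1120    0.1263    0.0967    0.1746    0.0561    0.0940]
  [  0.0366    1.1434    0.1275    0.0861    0.1449    0.0829    0.1578]
  [  0.0671    0.1253    1.1505    0.0677    0.0989    0.1059    0.0817]
  [  0.0532    0.1499    0.1522    1.1304    0.1355    0.0409    0.0487]
  [  0.0259    0.0505    0.0531    0.1023    1.1487    0.0520    0.0648]
  [  0.0744    0.0454    0.0805    0.0824    0.0669    1.0880    0.0996]
  [  0.0888    0.1660    0.1834    0.1353    0.1068    0.1606    1.1379]
Total output x = L · d:
  x_0 = 1.1442·89 + 0.1120·93 + 0.1263·6 + 0.0967·61 + 0.1746·100 + 0.0561·42 + 0.0940·53 = 143.7048
  x_1 = 0.0366·89 + 1.1434·93 + 0.1275·6 + 0.0861·61 + 0.1449·100 + 0.0829·42 + 0.1578·53 = 141.9544
  x_2 = 0.0671·89 + 0.1253·93 + 1.1505·6 + 0.0677·61 + 0.0989·100 + 0.1059·42 + 0.0817·53 = 47.3298
  x_3 = 0.0532·89 + 0.1499·93 + 0.1522·6 + 1.1304·61 + 0.1355·100 + 0.0409·42 + 0.0487·53 = 106.3827
  x_4 = 0.0259·89 + 0.0505·93 + 0.0531·6 + 0.1023·61 + 1.1487·100 + 0.0520·42 + 0.0648·53 = 134.0531
  x_5 = 0.0744·89 + 0.0454·93 + 0.0805·6 + 0.0824·61 + 0.0669·100 + 1.0880·42 + 0.0996·53 = 74.0098
  x_6 = 0.0888·89 + 0.1660·93 + 0.1834·6 + 0.1353·61 + 0.1068·100 + 0.1606·42 + 1.1379·53 = 110.4356
Δx_5 = L[5,4] · Δd_4 = 0.0669 · 6 = 0.4012

0.4012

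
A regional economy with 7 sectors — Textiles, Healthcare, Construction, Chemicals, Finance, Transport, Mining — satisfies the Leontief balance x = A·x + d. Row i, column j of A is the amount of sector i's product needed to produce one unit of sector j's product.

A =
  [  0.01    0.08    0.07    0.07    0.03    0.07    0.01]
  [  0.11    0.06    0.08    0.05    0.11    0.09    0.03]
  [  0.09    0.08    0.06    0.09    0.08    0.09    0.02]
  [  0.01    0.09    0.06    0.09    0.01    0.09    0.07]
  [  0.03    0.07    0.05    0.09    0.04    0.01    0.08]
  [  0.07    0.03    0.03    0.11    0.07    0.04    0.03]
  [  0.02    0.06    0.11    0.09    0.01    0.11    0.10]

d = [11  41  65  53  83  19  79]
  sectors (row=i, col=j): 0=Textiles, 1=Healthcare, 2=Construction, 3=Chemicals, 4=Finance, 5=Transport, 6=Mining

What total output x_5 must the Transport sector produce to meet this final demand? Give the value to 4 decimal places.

Form M = I − A:
  [  0.99   -0.08   -0.07   -0.07   -0.03   -0.07   -0.01]
  [ -0.11    0.94   -0.08   -0.05   -0.11   -0.09   -0.03]
  [ -0.09   -0.08    0.94   -0.09   -0.08   -0.09   -0.02]
  [ -0.01   -0.09   -0.06    0.91   -0.01   -0.09   -0.07]
  [ -0.03   -0.07   -0.05   -0.09    0.96   -0.01   -0.08]
  [ -0.07   -0.03   -0.03   -0.11   -0.07    0.96   -0.03]
  [ -0.02   -0.06   -0.11   -0.09   -0.01   -0.11    0.90]
Leontief inverse L = M⁻¹:
  [  1.0453    0.1206    0.1073    0.1215    0.0654    0.1139    0.0371]
  [  0.1553    1.1221    0.1368    0.1281    0.1579    0.1512    0.0712]
  [  0.1343    0.1402    1.1149    0.1650    0.1265    0.1511    0.0601]
  [  0.0513    0.1396    0.1093    1.1548    0.0506    0.1481    0.1069]
  [  0.0625    0.1167    0.0964    0.1458    1.0723    0.0626    0.1155]
  [  0.0978    0.0765    0.0718    0.1663    0.0994    1.0866    0.0632]
  [  0.0678    0.1192    0.1685    0.1688    0.0566    0.1794    1.1437]
Total output x = L · d:
  x_0 = 1.0453·11 + 0.1206·41 + 0.1073·65 + 0.1215·53 + 0.0654·83 + 0.1139·19 + 0.0371·79 = 40.3808
  x_1 = 0.1553·11 + 1.1221·41 + 0.1368·65 + 0.1281·53 + 0.1579·83 + 0.1512·19 + 0.0712·79 = 84.9972
  x_2 = 0.1343·11 + 0.1402·41 + 1.1149·65 + 0.1650·53 + 0.1265·83 + 0.1511·19 + 0.0601·79 = 106.5575
  x_3 = 0.0513·11 + 0.1396·41 + 0.1093·65 + 1.1548·53 + 0.0506·83 + 0.1481·19 + 0.1069·79 = 90.0621
  x_4 = 0.0625·11 + 0.1167·41 + 0.0964·65 + 0.1458·53 + 1.0723·83 + 0.0626·19 + 0.1155·79 = 118.7813
  x_5 = 0.0978·11 + 0.0765·41 + 0.0718·65 + 0.1663·53 + 0.0994·83 + 1.0866·19 + 0.0632·79 = 51.5778
  x_6 = 0.0678·11 + 0.1192·41 + 0.1685·65 + 0.1688·53 + 0.0566·83 + 0.1794·19 + 1.1437·79 = 123.9953

51.5778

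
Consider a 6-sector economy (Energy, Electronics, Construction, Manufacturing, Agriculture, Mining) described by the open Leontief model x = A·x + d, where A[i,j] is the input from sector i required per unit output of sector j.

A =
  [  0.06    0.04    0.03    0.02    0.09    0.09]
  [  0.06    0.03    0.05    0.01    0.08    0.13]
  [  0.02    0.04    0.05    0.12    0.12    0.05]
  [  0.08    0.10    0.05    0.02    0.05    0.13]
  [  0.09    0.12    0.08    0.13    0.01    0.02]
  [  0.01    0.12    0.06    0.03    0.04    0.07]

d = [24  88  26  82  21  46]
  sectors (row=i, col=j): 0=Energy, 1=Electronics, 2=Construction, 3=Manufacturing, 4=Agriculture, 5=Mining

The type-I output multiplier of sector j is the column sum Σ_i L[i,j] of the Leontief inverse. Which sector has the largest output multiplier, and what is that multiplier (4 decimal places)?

Mining (1.7941)

Form M = I − A:
  [  0.94   -0.04   -0.03   -0.02   -0.09   -0.09]
  [ -0.06    0.97   -0.05   -0.01   -0.08   -0.13]
  [ -0.02   -0.04    0.95   -0.12   -0.12   -0.05]
  [ -0.08   -0.10   -0.05    0.98   -0.05   -0.13]
  [ -0.09   -0.12   -0.08   -0.13    0.99   -0.02]
  [ -0.01   -0.12   -0.06   -0.03   -0.04    0.93]
Leontief inverse L = M⁻¹:
  [  1.0876    0.0835    0.0597    0.0503    0.1207    0.1298]
  [  0.0870    1.0778    0.0822    0.0432    0.1141    0.1720]
  [  0.0590    0.0959    1.0877    0.1594    0.1572    0.1033]
  [  0.1120    0.1513    0.0865    1.0529    0.0936    0.1858]
  [  0.1296    0.1690    0.1165    0.1621    1.0614    0.0879]
  [  0.0359    0.1583    0.0892    0.0573    0.0748    1.1153]
Total output x = L · d:
  x_0 = 1.0876·24 + 0.0835·88 + 0.0597·26 + 0.0503·82 + 0.1207·21 + 0.1298·46 = 47.6347
  x_1 = 0.0870·24 + 1.0778·88 + 0.0822·26 + 0.0432·82 + 0.1141·21 + 0.1720·46 = 112.9207
  x_2 = 0.0590·24 + 0.0959·88 + 1.0877·26 + 0.1594·82 + 0.1572·21 + 0.1033·46 = 59.2571
  x_3 = 0.1120·24 + 0.1513·88 + 0.0865·26 + 1.0529·82 + 0.0936·21 + 0.1858·46 = 115.1097
  x_4 = 0.1296·24 + 0.1690·88 + 0.1165·26 + 0.1621·82 + 1.0614·21 + 0.0879·46 = 60.6427
  x_5 = 0.0359·24 + 0.1583·88 + 0.0892·26 + 0.0573·82 + 0.0748·21 + 1.1153·46 = 74.6895
Output multipliers (column sums of L):
  Energy: 1.5112
  Electronics: 1.7358
  Construction: 1.5219
  Manufacturing: 1.5254
  Agriculture: 1.6217
  Mining: 1.7941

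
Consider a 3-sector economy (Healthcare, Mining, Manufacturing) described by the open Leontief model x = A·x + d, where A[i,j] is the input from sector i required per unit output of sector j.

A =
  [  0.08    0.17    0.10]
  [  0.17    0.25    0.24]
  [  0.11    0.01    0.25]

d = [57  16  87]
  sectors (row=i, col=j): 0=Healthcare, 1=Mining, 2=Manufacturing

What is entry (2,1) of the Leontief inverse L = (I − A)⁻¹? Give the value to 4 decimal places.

Form M = I − A:
  [  0.92   -0.17   -0.10]
  [ -0.17    0.75   -0.24]
  [ -0.11   -0.01    0.75]
Leontief inverse L = M⁻¹:
  [  1.1652    0.2673    0.2409]
  [  0.3202    1.4125    0.4947]
  [  0.1752    0.0580    1.3753]
Total output x = L · d:
  x_0 = 1.1652·57 + 0.2673·16 + 0.2409·87 = 91.6486
  x_1 = 0.3202·57 + 1.4125·16 + 0.4947·87 = 83.8863
  x_2 = 0.1752·57 + 0.0580·16 + 1.3753·87 = 130.5603

L[2,1] = 0.0580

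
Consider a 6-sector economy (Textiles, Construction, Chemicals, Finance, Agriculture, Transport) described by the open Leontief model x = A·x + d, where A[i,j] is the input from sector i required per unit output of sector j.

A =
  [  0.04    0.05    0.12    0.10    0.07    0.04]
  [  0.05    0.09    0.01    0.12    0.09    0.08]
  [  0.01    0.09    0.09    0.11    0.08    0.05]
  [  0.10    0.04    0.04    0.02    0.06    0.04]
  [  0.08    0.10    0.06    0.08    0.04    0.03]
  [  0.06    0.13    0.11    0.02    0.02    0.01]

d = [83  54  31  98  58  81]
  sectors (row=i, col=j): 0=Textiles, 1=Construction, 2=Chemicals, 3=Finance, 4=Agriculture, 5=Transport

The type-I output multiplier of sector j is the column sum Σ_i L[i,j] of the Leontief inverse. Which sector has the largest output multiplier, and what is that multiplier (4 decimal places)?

Form M = I − A:
  [  0.96   -0.05   -0.12   -0.10   -0.07   -0.04]
  [ -0.05    0.91   -0.01   -0.12   -0.09   -0.08]
  [ -0.01   -0.09    0.91   -0.11   -0.08   -0.05]
  [ -0.10   -0.04   -0.04    0.98   -0.06   -0.04]
  [ -0.08   -0.10   -0.06   -0.08    0.96   -0.03]
  [ -0.06   -0.13   -0.11   -0.02   -0.02    0.99]
Leontief inverse L = M⁻¹:
  [  1.0785    0.1048    0.1660    0.1522    0.1133    0.0700]
  [  0.0959    1.1473    0.0547    0.1694    0.1320    0.1102]
  [  0.0518    0.1472    1.1325    0.1622    0.1238    0.0815]
  [  0.1268    0.0800    0.0776    1.0605    0.0908    0.0611]
  [  0.1164    0.1497    0.1014    0.1311    1.0821    0.0600]
  [  0.0886    0.1780    0.1467    0.0736    0.0616    1.0403]
Total output x = L · d:
  x_0 = 1.0785·83 + 0.1048·54 + 0.1660·31 + 0.1522·98 + 0.1133·58 + 0.0700·81 = 127.4794
  x_1 = 0.0959·83 + 1.1473·54 + 0.0547·31 + 0.1694·98 + 0.1320·58 + 0.1102·81 = 104.7904
  x_2 = 0.0518·83 + 0.1472·54 + 1.1325·31 + 0.1622·98 + 0.1238·58 + 0.0815·81 = 77.0290
  x_3 = 0.1268·83 + 0.0800·54 + 0.0776·31 + 1.0605·98 + 0.0908·58 + 0.0611·81 = 131.3929
  x_4 = 0.1164·83 + 0.1497·54 + 0.1014·31 + 0.1311·98 + 1.0821·58 + 0.0600·81 = 101.3620
  x_5 = 0.0886·83 + 0.1780·54 + 0.1467·31 + 0.0736·98 + 0.0616·58 + 1.0403·81 = 116.5655
Output multipliers (column sums of L):
  Textiles: 1.5580
  Construction: 1.8069
  Chemicals: 1.6788
  Finance: 1.7490
  Agriculture: 1.6035
  Transport: 1.4231

Construction (1.8069)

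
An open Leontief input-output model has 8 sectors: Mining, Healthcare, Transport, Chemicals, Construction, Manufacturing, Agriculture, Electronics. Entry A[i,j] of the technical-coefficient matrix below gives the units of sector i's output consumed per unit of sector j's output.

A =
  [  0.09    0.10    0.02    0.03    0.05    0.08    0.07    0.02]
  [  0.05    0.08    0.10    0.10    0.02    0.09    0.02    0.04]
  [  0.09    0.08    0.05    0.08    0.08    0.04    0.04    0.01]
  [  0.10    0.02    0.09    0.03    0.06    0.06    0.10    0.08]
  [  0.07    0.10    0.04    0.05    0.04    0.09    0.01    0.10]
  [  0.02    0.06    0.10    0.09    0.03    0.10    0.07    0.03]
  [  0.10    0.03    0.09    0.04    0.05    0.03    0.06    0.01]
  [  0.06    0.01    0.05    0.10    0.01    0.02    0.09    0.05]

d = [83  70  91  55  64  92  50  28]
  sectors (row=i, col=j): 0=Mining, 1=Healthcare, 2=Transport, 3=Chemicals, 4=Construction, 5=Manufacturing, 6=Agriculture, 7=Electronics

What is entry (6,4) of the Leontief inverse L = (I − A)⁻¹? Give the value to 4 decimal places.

Form M = I − A:
  [  0.91   -0.10   -0.02   -0.03   -0.05   -0.08   -0.07   -0.02]
  [ -0.05    0.92   -0.10   -0.10   -0.02   -0.09   -0.02   -0.04]
  [ -0.09   -0.08    0.95   -0.08   -0.08   -0.04   -0.04   -0.01]
  [ -0.10   -0.02   -0.09    0.97   -0.06   -0.06   -0.10   -0.08]
  [ -0.07   -0.10   -0.04   -0.05    0.96   -0.09   -0.01   -0.10]
  [ -0.02   -0.06   -0.10   -0.09   -0.03    0.90   -0.07   -0.03]
  [ -0.10   -0.03   -0.09   -0.04   -0.05   -0.03    0.94   -0.01]
  [ -0.06   -0.01   -0.05   -0.10   -0.01   -0.02   -0.09    0.95]
Leontief inverse L = M⁻¹:
  [  1.1514    0.1572    0.0815    0.0865    0.0866    0.1413    0.1184    0.0538]
  [  0.1191    1.1384    0.1681    0.1637    0.0638    0.1535    0.0773    0.0784]
  [  0.1570    0.1398    1.1104    0.1353    0.1205    0.1025    0.0899    0.0491]
  [  0.1759    0.0822    0.1544    1.0930    0.1054    0.1220    0.1592    0.1175]
  [  0.1345    0.1571    0.1055    0.1159    1.0777    0.1532    0.0664    0.1393]
  [  0.0895    0.1165    0.1695    0.1525    0.0743    1.1615    0.1263    0.0672]
  [  0.1601    0.0825    0.1390    0.0864    0.0874    0.0808    1.1033    0.0390]
  [  0.1192    0.0498    0.0995    0.1420    0.0448    0.0625    0.1377    1.0784]
Total output x = L · d:
  x_0 = 1.1514·83 + 0.1572·70 + 0.0815·91 + 0.0865·55 + 0.0866·64 + 0.1413·92 + 0.1184·50 + 0.0538·28 = 144.7171
  x_1 = 0.1191·83 + 1.1384·70 + 0.1681·91 + 0.1637·55 + 0.0638·64 + 0.1535·92 + 0.0773·50 + 0.0784·28 = 138.1439
  x_2 = 0.1570·83 + 0.1398·70 + 1.1104·91 + 0.1353·55 + 0.1205·64 + 0.1025·92 + 0.0899·50 + 0.0491·28 = 154.3235
  x_3 = 0.1759·83 + 0.0822·70 + 0.1544·91 + 1.0930·55 + 0.1054·64 + 0.1220·92 + 0.1592·50 + 0.1175·28 = 123.7445
  x_4 = 0.1345·83 + 0.1571·70 + 0.1055·91 + 0.1159·55 + 1.0777·64 + 0.1532·92 + 0.0664·50 + 0.1393·28 = 128.4217
  x_5 = 0.0895·83 + 0.1165·70 + 0.1695·91 + 0.1525·55 + 0.0743·64 + 1.1615·92 + 0.1263·50 + 0.0672·28 = 159.2068
  x_6 = 0.1601·83 + 0.0825·70 + 0.1390·91 + 0.0864·55 + 0.0874·64 + 0.0808·92 + 1.1033·50 + 0.0390·28 = 105.7570
  x_7 = 0.1192·83 + 0.0498·70 + 0.0995·91 + 0.1420·55 + 0.0448·64 + 0.0625·92 + 0.1377·50 + 1.0784·28 = 75.9385

L[6,4] = 0.0874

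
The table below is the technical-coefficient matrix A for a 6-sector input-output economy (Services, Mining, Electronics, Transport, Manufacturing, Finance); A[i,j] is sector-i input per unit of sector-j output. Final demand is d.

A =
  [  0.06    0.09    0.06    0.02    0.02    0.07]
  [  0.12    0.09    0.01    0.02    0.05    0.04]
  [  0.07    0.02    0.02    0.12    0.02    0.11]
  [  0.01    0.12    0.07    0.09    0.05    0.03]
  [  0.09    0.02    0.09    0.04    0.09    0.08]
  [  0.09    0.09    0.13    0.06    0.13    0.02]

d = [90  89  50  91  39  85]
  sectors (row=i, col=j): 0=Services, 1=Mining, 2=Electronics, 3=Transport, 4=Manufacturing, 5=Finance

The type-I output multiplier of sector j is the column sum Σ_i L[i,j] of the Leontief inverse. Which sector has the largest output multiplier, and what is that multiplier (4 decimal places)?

Form M = I − A:
  [  0.94   -0.09   -0.06   -0.02   -0.02   -0.07]
  [ -0.12    0.91   -0.01   -0.02   -0.05   -0.04]
  [ -0.07   -0.02    0.98   -0.12   -0.02   -0.11]
  [ -0.01   -0.12   -0.07    0.91   -0.05   -0.03]
  [ -0.09   -0.02   -0.09   -0.04    0.91   -0.08]
  [ -0.09   -0.09   -0.13   -0.06   -0.13    0.98]
Leontief inverse L = M⁻¹:
  [  1.1017    0.1282    0.0900    0.0477    0.0501    0.0996]
  [  0.1620    1.1300    0.0410    0.0419    0.0789    0.0700]
  [  0.1086    0.0697    1.0627    0.1558    0.0580    0.1394]
  [  0.0545    0.1640    0.1014    1.1249    0.0833    0.0632]
  [  0.1390    0.0642    0.1349    0.0800    1.1303    0.1224]
  [  0.1522    0.1434    0.1771    0.1084    0.1746    1.0746]
Total output x = L · d:
  x_0 = 1.1017·90 + 0.1282·89 + 0.0900·50 + 0.0477·91 + 0.0501·39 + 0.0996·85 = 129.8154
  x_1 = 0.1620·90 + 1.1300·89 + 0.0410·50 + 0.0419·91 + 0.0789·39 + 0.0700·85 = 130.0367
  x_2 = 0.1086·90 + 0.0697·89 + 1.0627·50 + 0.1558·91 + 0.0580·39 + 0.1394·85 = 97.4037
  x_3 = 0.0545·90 + 0.1640·89 + 0.1014·50 + 1.1249·91 + 0.0833·39 + 0.0632·85 = 135.5581
  x_4 = 0.1390·90 + 0.0642·89 + 0.1349·50 + 0.0800·91 + 1.1303·39 + 0.1224·85 = 86.7460
  x_5 = 0.1522·90 + 0.1434·89 + 0.1771·50 + 0.1084·91 + 0.1746·39 + 1.0746·85 = 143.3262
Output multipliers (column sums of L):
  Services: 1.7181
  Mining: 1.6995
  Electronics: 1.6071
  Transport: 1.5586
  Manufacturing: 1.5752
  Finance: 1.5692

Services (1.7181)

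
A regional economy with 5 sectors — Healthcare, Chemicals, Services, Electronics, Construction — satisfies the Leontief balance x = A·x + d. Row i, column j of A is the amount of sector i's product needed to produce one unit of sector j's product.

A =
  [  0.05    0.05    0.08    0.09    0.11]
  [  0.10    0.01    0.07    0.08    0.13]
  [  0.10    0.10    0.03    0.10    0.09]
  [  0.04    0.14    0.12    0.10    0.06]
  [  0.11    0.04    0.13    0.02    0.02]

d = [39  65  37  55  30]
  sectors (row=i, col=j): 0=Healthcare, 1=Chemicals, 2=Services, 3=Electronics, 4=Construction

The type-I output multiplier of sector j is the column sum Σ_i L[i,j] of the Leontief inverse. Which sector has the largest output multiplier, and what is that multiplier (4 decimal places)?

Services (1.7083)

Form M = I − A:
  [  0.95   -0.05   -0.08   -0.09   -0.11]
  [ -0.10    0.99   -0.07   -0.08   -0.13]
  [ -0.10   -0.10    0.97   -0.10   -0.09]
  [ -0.04   -0.14   -0.12    0.90   -0.06]
  [ -0.11   -0.04   -0.13   -0.02    0.98]
Leontief inverse L = M⁻¹:
  [  1.1009    0.0950    0.1357    0.1371    0.1570]
  [  0.1504    1.0557    0.1279    0.1270    0.1764]
  [  0.1537    0.1457    1.0927    0.1530    0.1463]
  [  0.1030    0.1930    0.1829    1.1617    0.1251]
  [  0.1522    0.0770    0.1691    0.0646    1.0672]
Total output x = L · d:
  x_0 = 1.1009·39 + 0.0950·65 + 0.1357·37 + 0.1371·55 + 0.1570·30 = 66.3815
  x_1 = 0.1504·39 + 1.0557·65 + 0.1279·37 + 0.1270·55 + 0.1764·30 = 91.4993
  x_2 = 0.1537·39 + 0.1457·65 + 1.0927·37 + 0.1530·55 + 0.1463·30 = 68.6951
  x_3 = 0.1030·39 + 0.1930·65 + 0.1829·37 + 1.1617·55 + 0.1251·30 = 90.9718
  x_4 = 0.1522·39 + 0.0770·65 + 0.1691·37 + 0.0646·55 + 1.0672·30 = 52.7671
Output multipliers (column sums of L):
  Healthcare: 1.6601
  Chemicals: 1.5664
  Services: 1.7083
  Electronics: 1.6433
  Construction: 1.6720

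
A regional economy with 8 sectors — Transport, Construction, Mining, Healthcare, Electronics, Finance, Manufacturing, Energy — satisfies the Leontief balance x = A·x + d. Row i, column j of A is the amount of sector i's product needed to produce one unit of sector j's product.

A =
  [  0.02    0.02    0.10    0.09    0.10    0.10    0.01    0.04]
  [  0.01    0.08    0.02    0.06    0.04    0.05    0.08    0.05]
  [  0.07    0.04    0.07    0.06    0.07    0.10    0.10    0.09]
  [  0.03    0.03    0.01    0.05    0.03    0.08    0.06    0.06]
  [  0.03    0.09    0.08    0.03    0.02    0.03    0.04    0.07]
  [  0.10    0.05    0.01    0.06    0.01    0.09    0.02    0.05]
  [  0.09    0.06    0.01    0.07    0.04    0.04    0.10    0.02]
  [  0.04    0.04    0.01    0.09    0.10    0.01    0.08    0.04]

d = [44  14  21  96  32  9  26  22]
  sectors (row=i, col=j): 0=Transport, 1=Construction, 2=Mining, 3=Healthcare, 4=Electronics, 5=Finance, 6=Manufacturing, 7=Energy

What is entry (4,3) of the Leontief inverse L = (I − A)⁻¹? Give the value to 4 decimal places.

Form M = I − A:
  [  0.98   -0.02   -0.10   -0.09   -0.10   -0.10   -0.01   -0.04]
  [ -0.01    0.92   -0.02   -0.06   -0.04   -0.05   -0.08   -0.05]
  [ -0.07   -0.04    0.93   -0.06   -0.07   -0.10   -0.10   -0.09]
  [ -0.03   -0.03   -0.01    0.95   -0.03   -0.08   -0.06   -0.06]
  [ -0.03   -0.09   -0.08   -0.03    0.98   -0.03   -0.04   -0.07]
  [ -0.10   -0.05   -0.01   -0.06   -0.01    0.91   -0.02   -0.05]
  [ -0.09   -0.06   -0.01   -0.07   -0.04   -0.04    0.90   -0.02]
  [ -0.04   -0.04   -0.01   -0.09   -0.10   -0.01   -0.08    0.96]
Leontief inverse L = M⁻¹:
  [  1.0639    0.0630    0.1324    0.1400    0.1379    0.1553    0.0589    0.0881]
  [  0.0431    1.1161    0.0389    0.1017    0.0702    0.0879    0.1232    0.0822]
  [  0.1253    0.0928    1.1077    0.1275    0.1225    0.1646    0.1630    0.1428]
  [  0.0619    0.0601    0.0279    1.0886    0.0582    0.1159    0.0947    0.0886]
  [  0.0629    0.1259    0.1040    0.0748    1.0568    0.0716    0.0864    0.1062]
  [  0.1321    0.0810    0.0346    0.1048    0.0447    1.1357    0.0541    0.0831]
  [  0.1257    0.0973    0.0373    0.1178    0.0762    0.0870    1.1434    0.0551]
  [  0.0716    0.0778    0.0356    0.1321    0.1323    0.0493    0.1230    1.0751]
Total output x = L · d:
  x_0 = 1.0639·44 + 0.0630·14 + 0.1324·21 + 0.1400·96 + 0.1379·32 + 0.1553·9 + 0.0589·26 + 0.0881·22 = 73.1895
  x_1 = 0.0431·44 + 1.1161·14 + 0.0389·21 + 0.1017·96 + 0.0702·32 + 0.0879·9 + 0.1232·26 + 0.0822·22 = 36.1441
  x_2 = 0.1253·44 + 0.0928·14 + 1.1077·21 + 0.1275·96 + 0.1225·32 + 0.1646·9 + 0.1630·26 + 0.1428·22 = 55.0949
  x_3 = 0.0619·44 + 0.0601·14 + 0.0279·21 + 1.0886·96 + 0.0582·32 + 0.1159·9 + 0.0947·26 + 0.0886·22 = 115.9684
  x_4 = 0.0629·44 + 0.1259·14 + 0.1040·21 + 0.0748·96 + 1.0568·32 + 0.0716·9 + 0.0864·26 + 0.1062·22 = 52.9428
  x_5 = 0.1321·44 + 0.0810·14 + 0.0346·21 + 0.1048·96 + 0.0447·32 + 1.1357·9 + 0.0541·26 + 0.0831·22 = 32.6238
  x_6 = 0.1257·44 + 0.0973·14 + 0.0373·21 + 0.1178·96 + 0.0762·32 + 0.0870·9 + 1.1434·26 + 0.0551·22 = 53.1457
  x_7 = 0.0716·44 + 0.0778·14 + 0.0356·21 + 0.1321·96 + 0.1323·32 + 0.0493·9 + 0.1230·26 + 1.0751·22 = 49.2017

L[4,3] = 0.0748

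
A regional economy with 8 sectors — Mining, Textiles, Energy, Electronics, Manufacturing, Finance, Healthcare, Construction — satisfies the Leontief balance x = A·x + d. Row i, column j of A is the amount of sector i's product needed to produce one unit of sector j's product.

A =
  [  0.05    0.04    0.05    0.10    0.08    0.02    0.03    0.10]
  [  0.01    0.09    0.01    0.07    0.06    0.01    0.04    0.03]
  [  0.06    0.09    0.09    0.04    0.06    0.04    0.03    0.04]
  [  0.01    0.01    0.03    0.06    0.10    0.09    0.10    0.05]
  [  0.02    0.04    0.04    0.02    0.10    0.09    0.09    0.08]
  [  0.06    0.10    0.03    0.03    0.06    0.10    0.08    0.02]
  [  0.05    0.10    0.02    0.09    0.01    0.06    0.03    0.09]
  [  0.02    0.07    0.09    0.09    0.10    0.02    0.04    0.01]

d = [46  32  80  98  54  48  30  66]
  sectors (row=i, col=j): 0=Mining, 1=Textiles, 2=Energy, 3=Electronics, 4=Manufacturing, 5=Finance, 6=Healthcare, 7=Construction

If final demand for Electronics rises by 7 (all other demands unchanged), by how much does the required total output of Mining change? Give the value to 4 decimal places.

Form M = I − A:
  [  0.95   -0.04   -0.05   -0.10   -0.08   -0.02   -0.03   -0.10]
  [ -0.01    0.91   -0.01   -0.07   -0.06   -0.01   -0.04   -0.03]
  [ -0.06   -0.09    0.91   -0.04   -0.06   -0.04   -0.03   -0.04]
  [ -0.01   -0.01   -0.03    0.94   -0.10   -0.09   -0.10   -0.05]
  [ -0.02   -0.04   -0.04   -0.02    0.90   -0.09   -0.09   -0.08]
  [ -0.06   -0.10   -0.03   -0.03   -0.06    0.90   -0.08   -0.02]
  [ -0.05   -0.10   -0.02   -0.09   -0.01   -0.06    0.97   -0.09]
  [ -0.02   -0.07   -0.09   -0.09   -0.10   -0.02   -0.04    0.99]
Leontief inverse L = M⁻¹:
  [  1.0754    0.0914    0.0896    0.1517    0.1458    0.0672    0.0804    0.1431]
  [  0.0247    1.1257    0.0304    0.1039    0.1009    0.0411    0.0740    0.0588]
  [  0.0867    0.1444    1.1256    0.0877    0.1173    0.0807    0.0734    0.0808]
  [  0.0386    0.0664    0.0635    1.1068    0.1567    0.1429    0.1502    0.0936]
  [  0.0500    0.1020    0.0772    0.0706    1.1601    0.1408    0.1398    0.1241]
  [  0.0895    0.1612    0.0616    0.0817    0.1170    1.1475    0.1279    0.0648]
  [  0.0735    0.1521    0.0529    0.1412    0.0687    0.1012    1.0756    0.1267]
  [  0.0447    0.1203    0.1232    0.1335    0.1573    0.0661    0.0873    1.0520]
Total output x = L · d:
  x_0 = 1.0754·46 + 0.0914·32 + 0.0896·80 + 0.1517·98 + 0.1458·54 + 0.0672·48 + 0.0804·30 + 0.1431·66 = 97.3873
  x_1 = 0.0247·46 + 1.1257·32 + 0.0304·80 + 0.1039·98 + 0.1009·54 + 0.0411·48 + 0.0740·30 + 0.0588·66 = 63.3036
  x_2 = 0.0867·46 + 0.1444·32 + 1.1256·80 + 0.0877·98 + 0.1173·54 + 0.0807·48 + 0.0734·30 + 0.0808·66 = 124.9910
  x_3 = 0.0386·46 + 0.0664·32 + 0.0635·80 + 1.1068·98 + 0.1567·54 + 0.1429·48 + 0.1502·30 + 0.0936·66 = 143.4421
  x_4 = 0.0500·46 + 0.1020·32 + 0.0772·80 + 0.0706·98 + 1.1601·54 + 0.1408·48 + 0.1398·30 + 0.1241·66 = 100.4491
  x_5 = 0.0895·46 + 0.1612·32 + 0.0616·80 + 0.0817·98 + 0.1170·54 + 1.1475·48 + 0.1279·30 + 0.0648·66 = 91.7176
  x_6 = 0.0735·46 + 0.1521·32 + 0.0529·80 + 0.1412·98 + 0.0687·54 + 0.1012·48 + 1.0756·30 + 0.1267·66 = 75.5130
  x_7 = 0.0447·46 + 0.1203·32 + 0.1232·80 + 0.1335·98 + 0.1573·54 + 0.0661·48 + 0.0873·30 + 1.0520·66 = 112.5634
Δx_0 = L[0,3] · Δd_3 = 0.1517 · 7 = 1.0617

1.0617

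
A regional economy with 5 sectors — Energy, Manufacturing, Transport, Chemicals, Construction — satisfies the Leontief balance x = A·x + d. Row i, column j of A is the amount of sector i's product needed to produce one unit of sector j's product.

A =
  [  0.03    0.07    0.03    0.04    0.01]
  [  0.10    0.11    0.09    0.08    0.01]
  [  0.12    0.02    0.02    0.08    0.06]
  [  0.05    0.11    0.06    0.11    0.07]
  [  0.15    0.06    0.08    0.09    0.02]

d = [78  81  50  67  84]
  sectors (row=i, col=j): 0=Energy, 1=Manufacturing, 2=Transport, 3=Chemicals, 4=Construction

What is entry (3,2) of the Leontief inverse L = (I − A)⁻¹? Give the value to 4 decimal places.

L[3,2] = 0.0963

Form M = I − A:
  [  0.97   -0.07   -0.03   -0.04   -0.01]
  [ -0.10    0.89   -0.09   -0.08   -0.01]
  [ -0.12   -0.02    0.98   -0.08   -0.06]
  [ -0.05   -0.11   -0.06    0.89   -0.07]
  [ -0.15   -0.06   -0.08   -0.09    0.98]
Leontief inverse L = M⁻¹:
  [  1.0523    0.0927    0.0460    0.0617    0.0189]
  [  0.1449    1.1550    0.1205    0.1242    0.0295]
  [  0.1519    0.0543    1.0430    0.1130    0.0740]
  [  0.1024    0.1598    0.0963    1.1605    0.0915]
  [  0.1917    0.1040    0.1084    0.1328    1.0396]
Total output x = L · d:
  x_0 = 1.0523·78 + 0.0927·81 + 0.0460·50 + 0.0617·67 + 0.0189·84 = 97.6094
  x_1 = 0.1449·78 + 1.1550·81 + 0.1205·50 + 0.1242·67 + 0.0295·84 = 121.6879
  x_2 = 0.1519·78 + 0.0543·81 + 1.0430·50 + 0.1130·67 + 0.0740·84 = 82.1864
  x_3 = 0.1024·78 + 0.1598·81 + 0.0963·50 + 1.1605·67 + 0.0915·84 = 111.1787
  x_4 = 0.1917·78 + 0.1040·81 + 0.1084·50 + 0.1328·67 + 1.0396·84 = 125.0242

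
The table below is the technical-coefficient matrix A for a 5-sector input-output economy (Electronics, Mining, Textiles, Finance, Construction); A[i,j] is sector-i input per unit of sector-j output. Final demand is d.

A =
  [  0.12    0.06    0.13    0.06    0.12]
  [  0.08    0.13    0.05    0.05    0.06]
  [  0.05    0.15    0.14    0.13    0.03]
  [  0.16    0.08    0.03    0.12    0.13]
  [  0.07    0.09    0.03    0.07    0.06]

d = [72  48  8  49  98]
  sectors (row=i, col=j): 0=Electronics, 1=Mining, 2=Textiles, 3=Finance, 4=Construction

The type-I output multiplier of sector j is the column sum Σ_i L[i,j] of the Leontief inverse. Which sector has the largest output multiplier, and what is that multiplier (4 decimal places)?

Form M = I − A:
  [  0.88   -0.06   -0.13   -0.06   -0.12]
  [ -0.08    0.87   -0.05   -0.05   -0.06]
  [ -0.05   -0.15    0.86   -0.13   -0.03]
  [ -0.16   -0.08   -0.03    0.88   -0.13]
  [ -0.07   -0.09   -0.03   -0.07    0.94]
Leontief inverse L = M⁻¹:
  [  1.2009    0.1494    0.2015    0.1351    0.1880]
  [  0.1417    1.1970    0.0984    0.1011    0.1116]
  [  0.1374    0.2477    1.2088    0.2100    0.1010]
  [  0.2546    0.1660    0.0972    1.1943    0.2114]
  [  0.1263    0.1460    0.0702    0.1154    1.1075]
Total output x = L · d:
  x_0 = 1.2009·72 + 0.1494·48 + 0.2015·8 + 0.1351·49 + 0.1880·98 = 120.2890
  x_1 = 0.1417·72 + 1.1970·48 + 0.0984·8 + 0.1011·49 + 0.1116·98 = 84.3354
  x_2 = 0.1374·72 + 0.2477·48 + 1.2088·8 + 0.2100·49 + 0.1010·98 = 51.6403
  x_3 = 0.2546·72 + 0.1660·48 + 0.0972·8 + 1.1943·49 + 0.2114·98 = 106.3103
  x_4 = 0.1263·72 + 0.1460·48 + 0.0702·8 + 0.1154·49 + 1.1075·98 = 130.8525
Output multipliers (column sums of L):
  Electronics: 1.8609
  Mining: 1.9061
  Textiles: 1.6761
  Finance: 1.7559
  Construction: 1.7194

Mining (1.9061)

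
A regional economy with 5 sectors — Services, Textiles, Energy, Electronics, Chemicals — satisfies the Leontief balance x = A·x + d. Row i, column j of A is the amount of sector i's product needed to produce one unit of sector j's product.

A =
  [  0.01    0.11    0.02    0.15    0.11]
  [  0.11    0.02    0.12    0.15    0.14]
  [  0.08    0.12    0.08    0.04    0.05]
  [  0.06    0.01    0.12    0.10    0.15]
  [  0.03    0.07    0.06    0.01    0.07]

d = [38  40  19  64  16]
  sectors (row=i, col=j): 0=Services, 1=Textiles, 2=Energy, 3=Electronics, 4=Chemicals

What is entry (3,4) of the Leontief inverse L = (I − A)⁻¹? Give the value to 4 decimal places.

Form M = I − A:
  [  0.99   -0.11   -0.02   -0.15   -0.11]
  [ -0.11    0.98   -0.12   -0.15   -0.14]
  [ -0.08   -0.12    0.92   -0.04   -0.05]
  [ -0.06   -0.01   -0.12    0.90   -0.15]
  [ -0.03   -0.07   -0.06   -0.01    0.93]
Leontief inverse L = M⁻¹:
  [  1.0504    0.1429    0.0801    0.2045    0.1830]
  [  0.1550    1.0790    0.1871    0.2165    0.2257]
  [  0.1187    0.1610    1.1308    0.0982    0.1149]
  [  0.0966    0.0591    0.1734    1.1472    0.2147]
  [  0.0542    0.0968    0.0915    0.0416    1.1079]
Total output x = L · d:
  x_0 = 1.0504·38 + 0.1429·40 + 0.0801·19 + 0.2045·64 + 0.1830·16 = 63.1650
  x_1 = 0.1550·38 + 1.0790·40 + 0.1871·19 + 0.2165·64 + 0.2257·16 = 70.0725
  x_2 = 0.1187·38 + 0.1610·40 + 1.1308·19 + 0.0982·64 + 0.1149·16 = 40.5568
  x_3 = 0.0966·38 + 0.0591·40 + 0.1734·19 + 1.1472·64 + 0.2147·16 = 86.1848
  x_4 = 0.0542·38 + 0.0968·40 + 0.0915·19 + 0.0416·64 + 1.1079·16 = 28.0594

L[3,4] = 0.2147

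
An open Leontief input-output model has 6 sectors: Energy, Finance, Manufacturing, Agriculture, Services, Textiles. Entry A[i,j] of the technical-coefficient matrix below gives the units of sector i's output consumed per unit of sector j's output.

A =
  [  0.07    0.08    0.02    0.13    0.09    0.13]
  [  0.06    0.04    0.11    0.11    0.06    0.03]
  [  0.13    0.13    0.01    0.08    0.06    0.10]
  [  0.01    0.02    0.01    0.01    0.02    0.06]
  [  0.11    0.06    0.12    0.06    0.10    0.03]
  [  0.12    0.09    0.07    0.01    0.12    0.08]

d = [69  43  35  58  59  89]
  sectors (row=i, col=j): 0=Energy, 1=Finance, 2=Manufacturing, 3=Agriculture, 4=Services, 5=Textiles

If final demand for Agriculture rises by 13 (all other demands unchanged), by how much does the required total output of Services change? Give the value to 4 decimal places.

1.5904

Form M = I − A:
  [  0.93   -0.08   -0.02   -0.13   -0.09   -0.13]
  [ -0.06    0.96   -0.11   -0.11   -0.06   -0.03]
  [ -0.13   -0.13    0.99   -0.08   -0.06   -0.10]
  [ -0.01   -0.02   -0.01    0.99   -0.02   -0.06]
  [ -0.11   -0.06   -0.12   -0.06    0.90   -0.03]
  [ -0.12   -0.09   -0.07   -0.01   -0.12    0.92]
Leontief inverse L = M⁻¹:
  [  1.1393    0.1362    0.0725    0.1821    0.1573    0.1903]
  [  0.1152    1.0883    0.1436    0.1550    0.1079    0.0810]
  [  0.1984    0.1868    1.0634    0.1422    0.1281    0.1632]
  [  0.0316    0.0371    0.0254    1.0236    0.0403    0.0765]
  [  0.1821    0.1217    0.1661    0.1223    1.1637    0.0937]
  [  0.1991    0.1547    0.1264    0.0768    0.1930    1.1452]
Total output x = L · d:
  x_0 = 1.1393·69 + 0.1362·43 + 0.0725·35 + 0.1821·58 + 0.1573·59 + 0.1903·89 = 123.7839
  x_1 = 0.1152·69 + 1.0883·43 + 0.1436·35 + 0.1550·58 + 0.1079·59 + 0.0810·89 = 82.3334
  x_2 = 0.1984·69 + 0.1868·43 + 1.0634·35 + 0.1422·58 + 0.1281·59 + 0.1632·89 = 89.2655
  x_3 = 0.0316·69 + 0.0371·43 + 0.0254·35 + 1.0236·58 + 0.0403·59 + 0.0765·89 = 73.2181
  x_4 = 0.1821·69 + 0.1217·43 + 0.1661·35 + 0.1223·58 + 1.1637·59 + 0.0937·89 = 107.7094
  x_5 = 0.1991·69 + 0.1547·43 + 0.1264·35 + 0.0768·58 + 0.1930·59 + 1.1452·89 = 142.5761
Δx_4 = L[4,3] · Δd_3 = 0.1223 · 13 = 1.5904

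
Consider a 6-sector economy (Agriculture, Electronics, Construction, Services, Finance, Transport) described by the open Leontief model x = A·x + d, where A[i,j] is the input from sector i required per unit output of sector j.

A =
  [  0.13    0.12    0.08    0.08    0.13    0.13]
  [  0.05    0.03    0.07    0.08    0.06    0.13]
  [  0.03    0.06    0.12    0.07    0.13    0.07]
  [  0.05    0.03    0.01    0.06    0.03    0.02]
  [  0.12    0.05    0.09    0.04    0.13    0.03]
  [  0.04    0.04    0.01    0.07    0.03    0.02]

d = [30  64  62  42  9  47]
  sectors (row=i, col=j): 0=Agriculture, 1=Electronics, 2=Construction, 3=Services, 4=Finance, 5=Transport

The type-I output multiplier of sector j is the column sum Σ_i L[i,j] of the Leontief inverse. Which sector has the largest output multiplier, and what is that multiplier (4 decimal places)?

Form M = I − A:
  [  0.87   -0.12   -0.08   -0.08   -0.13   -0.13]
  [ -0.05    0.97   -0.07   -0.08   -0.06   -0.13]
  [ -0.03   -0.06    0.88   -0.07   -0.13   -0.07]
  [ -0.05   -0.03   -0.01    0.94   -0.03   -0.02]
  [ -0.12   -0.05   -0.09   -0.04    0.87   -0.03]
  [ -0.04   -0.04   -0.01   -0.07   -0.03    0.98]
Leontief inverse L = M⁻¹:
  [  1.2155    0.1850    0.1528    0.1558    0.2297    0.2069]
  [  0.0956    1.0661    0.1085    0.1243    0.1141    0.1679]
  [  0.0870    0.1026    1.1760    0.1212    0.2040    0.1179]
  [  0.0760    0.0495    0.0296    1.0824    0.0580    0.0426]
  [  0.1879    0.1017    0.1513    0.0941    1.2134    0.0883]
  [  0.0656    0.0588    0.0294    0.0929    0.0574    1.0427]
Total output x = L · d:
  x_0 = 1.2155·30 + 0.1850·64 + 0.1528·62 + 0.1558·42 + 0.2297·9 + 0.2069·47 = 76.1146
  x_1 = 0.0956·30 + 1.0661·64 + 0.1085·62 + 0.1243·42 + 0.1141·9 + 0.1679·47 = 91.9643
  x_2 = 0.0870·30 + 0.1026·64 + 1.1760·62 + 0.1212·42 + 0.2040·9 + 0.1179·47 = 94.5565
  x_3 = 0.0760·30 + 0.0495·64 + 0.0296·62 + 1.0824·42 + 0.0580·9 + 0.0426·47 = 55.2620
  x_4 = 0.1879·30 + 0.1017·64 + 0.1513·62 + 0.0941·42 + 1.2134·9 + 0.0883·47 = 40.5537
  x_5 = 0.0656·30 + 0.0588·64 + 0.0294·62 + 0.0929·42 + 0.0574·9 + 1.0427·47 = 60.9731
Output multipliers (column sums of L):
  Agriculture: 1.7276
  Electronics: 1.5637
  Construction: 1.6477
  Services: 1.6706
  Finance: 1.8767
  Transport: 1.6662

Finance (1.8767)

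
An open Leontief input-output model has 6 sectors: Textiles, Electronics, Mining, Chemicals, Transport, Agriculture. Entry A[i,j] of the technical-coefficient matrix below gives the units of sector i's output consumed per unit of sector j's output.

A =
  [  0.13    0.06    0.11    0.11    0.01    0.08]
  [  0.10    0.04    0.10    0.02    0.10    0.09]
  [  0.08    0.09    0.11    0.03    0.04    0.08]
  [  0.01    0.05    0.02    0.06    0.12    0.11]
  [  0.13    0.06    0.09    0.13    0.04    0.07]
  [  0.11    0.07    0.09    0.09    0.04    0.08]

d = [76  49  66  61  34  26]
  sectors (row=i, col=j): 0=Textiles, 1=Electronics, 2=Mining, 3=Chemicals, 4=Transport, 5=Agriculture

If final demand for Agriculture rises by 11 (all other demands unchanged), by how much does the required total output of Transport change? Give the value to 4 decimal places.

1.6745

Form M = I − A:
  [  0.87   -0.06   -0.11   -0.11   -0.01   -0.08]
  [ -0.10    0.96   -0.10   -0.02   -0.10   -0.09]
  [ -0.08   -0.09    0.89   -0.03   -0.04   -0.08]
  [ -0.01   -0.05   -0.02    0.94   -0.12   -0.11]
  [ -0.13   -0.06   -0.09   -0.13    0.96   -0.07]
  [ -0.11   -0.07   -0.09   -0.09   -0.04    0.92]
Leontief inverse L = M⁻¹:
  [  1.2116    0.1179    0.1891    0.1740    0.0611    0.1588]
  [  0.1844    1.0947    0.1781    0.0853    0.1407    0.1595]
  [  0.1569    0.1411    1.1839    0.0846    0.0823    0.1468]
  [  0.0758    0.0924    0.0780    1.1154    0.1601    0.1679]
  [  0.2145    0.1193    0.1705    0.1990    1.0947    0.1522]
  [  0.1910    0.1254    0.1670    0.1533    0.0893    1.1555]
Total output x = L · d:
  x_0 = 1.2116·76 + 0.1179·49 + 0.1891·66 + 0.1740·61 + 0.0611·34 + 0.1588·26 = 127.1633
  x_1 = 0.1844·76 + 1.0947·49 + 0.1781·66 + 0.0853·61 + 0.1407·34 + 0.1595·26 = 93.5405
  x_2 = 0.1569·76 + 0.1411·49 + 1.1839·66 + 0.0846·61 + 0.0823·34 + 0.1468·26 = 108.7505
  x_3 = 0.0758·76 + 0.0924·49 + 0.0780·66 + 1.1154·61 + 0.1601·34 + 0.1679·26 = 93.2789
  x_4 = 0.2145·76 + 0.1193·49 + 0.1705·66 + 0.1990·61 + 1.0947·34 + 0.1522·26 = 86.7142
  x_5 = 0.1910·76 + 0.1254·49 + 0.1670·66 + 0.1533·61 + 0.0893·34 + 1.1555·26 = 74.1163
Δx_4 = L[4,5] · Δd_5 = 0.1522 · 11 = 1.6745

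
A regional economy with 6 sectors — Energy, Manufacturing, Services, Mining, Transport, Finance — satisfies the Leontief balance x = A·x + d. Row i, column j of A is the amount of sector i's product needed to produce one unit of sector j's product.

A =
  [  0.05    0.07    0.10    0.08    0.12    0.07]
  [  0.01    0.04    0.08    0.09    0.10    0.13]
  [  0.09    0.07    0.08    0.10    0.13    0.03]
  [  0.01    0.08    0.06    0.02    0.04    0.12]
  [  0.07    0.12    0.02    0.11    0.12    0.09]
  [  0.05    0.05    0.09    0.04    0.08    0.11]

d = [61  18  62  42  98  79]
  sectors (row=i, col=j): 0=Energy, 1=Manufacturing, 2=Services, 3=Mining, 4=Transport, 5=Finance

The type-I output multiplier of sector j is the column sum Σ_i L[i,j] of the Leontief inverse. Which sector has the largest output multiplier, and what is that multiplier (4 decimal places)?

Transport (2.0740)

Form M = I − A:
  [  0.95   -0.07   -0.10   -0.08   -0.12   -0.07]
  [ -0.01    0.96   -0.08   -0.09   -0.10   -0.13]
  [ -0.09   -0.07    0.92   -0.10   -0.13   -0.03]
  [ -0.01   -0.08   -0.06    0.98   -0.04   -0.12]
  [ -0.07   -0.12   -0.02   -0.11    0.88   -0.09]
  [ -0.05   -0.05   -0.09   -0.04   -0.08    0.89]
Leontief inverse L = M⁻¹:
  [  1.0943    0.1379    0.1601    0.1480    0.2091    0.1527]
  [  0.0499    1.1003    0.1348    0.1472    0.1773    0.2070]
  [  0.1337    0.1407    1.1408    0.1697    0.2209    0.1147]
  [  0.0389    0.1206    0.1036    1.0636    0.0988    0.1776]
  [  0.1109    0.1902    0.0847    0.1786    1.2106    0.1859]
  [  0.0895    0.1063    0.1442    0.0976    0.1573    1.1801]
Total output x = L · d:
  x_0 = 1.0943·61 + 0.1379·18 + 0.1601·62 + 0.1480·42 + 0.2091·98 + 0.1527·79 = 117.9338
  x_1 = 0.0499·61 + 1.1003·18 + 0.1348·62 + 0.1472·42 + 0.1773·98 + 0.2070·79 = 71.1096
  x_2 = 0.1337·61 + 0.1407·18 + 1.1408·62 + 0.1697·42 + 0.2209·98 + 0.1147·79 = 119.2535
  x_3 = 0.0389·61 + 0.1206·18 + 0.1036·62 + 1.0636·42 + 0.0988·98 + 0.1776·79 = 79.3478
  x_4 = 0.1109·61 + 0.1902·18 + 0.0847·62 + 0.1786·42 + 1.2106·98 + 0.1859·79 = 156.2693
  x_5 = 0.0895·61 + 0.1063·18 + 0.1442·62 + 0.0976·42 + 0.1573·98 + 1.1801·79 = 129.0567
Output multipliers (column sums of L):
  Energy: 1.5171
  Manufacturing: 1.7960
  Services: 1.7682
  Mining: 1.8048
  Transport: 2.0740
  Finance: 2.0179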